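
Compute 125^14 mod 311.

14 in binary is 1110, i.e. 14 = 8 + 4 + 2.
125^1 ≡ 125 (mod 311)
125^2 ≡ 125^2 = 15625 ≡ 75 (mod 311)
125^4 ≡ 75^2 = 5625 ≡ 27 (mod 311)
125^8 ≡ 27^2 = 729 ≡ 107 (mod 311)
125^14 = 125^8 · 125^4 · 125^2 ≡ 107 · 27 · 75 (mod 311).
Accumulate the product:
107 · 27 = 2889 ≡ 90
90 · 75 = 6750 ≡ 219

219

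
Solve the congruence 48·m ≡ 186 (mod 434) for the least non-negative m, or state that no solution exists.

31

gcd(48, 434) = 2, and 2 | 186, so solutions exist.
Divide through by 2: 24·m ≡ 93 (mod 217).
24⁻¹ ≡ 208 (mod 217).
m ≡ 208·93 ≡ 31 (mod 217).
The smallest non-negative solution is m = 31.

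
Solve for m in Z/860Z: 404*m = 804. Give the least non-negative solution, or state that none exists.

151

gcd(404, 860) = 4, and 4 | 804, so solutions exist.
Divide through by 4: 101*m = 201 (mod 215).
101⁻¹ ≡ 66 (mod 215).
m ≡ 66*201 ≡ 151 (mod 215).
The smallest non-negative solution is m = 151.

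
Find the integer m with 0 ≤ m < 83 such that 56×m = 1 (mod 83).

83 = 1×56 + 27
56 = 2×27 + 2
27 = 13×2 + 1
2 = 2×1 + 0
gcd(56, 83) = 1, so the inverse exists.
Back-substitute for 1:
1 = 1×27 − 13×2
  = −13×56 + 27×27
  = 27×83 − 40×56
So 56⁻¹ ≡ −40 ≡ 43 (mod 83).

43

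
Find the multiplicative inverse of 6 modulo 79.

66

By the extended Euclidean algorithm:
79 = 13*6 + 1
6 = 6*1 + 0
gcd(6, 79) = 1, so the inverse exists.
Bézout: 1 = 1*79 − 13*6.
So 6⁻¹ ≡ −13 ≡ 66 (mod 79).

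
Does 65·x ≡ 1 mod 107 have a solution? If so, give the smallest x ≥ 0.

28

gcd(65, 107) = 1, so a unique solution mod 107 exists.
65⁻¹ ≡ 28 (mod 107).
x ≡ 28·1 ≡ 28 (mod 107).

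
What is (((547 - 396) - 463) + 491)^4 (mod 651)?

634

547 - 396 = 151
151 - 463 = -312 ≡ 339 (mod 651)
339 + 491 = 830 ≡ 179 (mod 651)
(179)^4 ≡ 634 (mod 651)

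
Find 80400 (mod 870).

360

80400 = 92·870 + 360, so 80400 ≡ 360 (mod 870).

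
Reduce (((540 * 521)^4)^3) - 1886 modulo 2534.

1580

540 * 521 = 281340 ≡ 66 (mod 2534)
(66)^4 ≡ 144 (mod 2534)
(144)^3 ≡ 932 (mod 2534)
932 - 1886 = -954 ≡ 1580 (mod 2534)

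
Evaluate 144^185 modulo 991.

Using repeated squaring:
185 in binary is 10111001, i.e. 185 = 128 + 32 + 16 + 8 + 1.
144^1 ≡ 144 (mod 991)
144^2 ≡ 144^2 = 20736 ≡ 916 (mod 991)
144^4 ≡ 916^2 = 839056 ≡ 670 (mod 991)
144^8 ≡ 670^2 = 448900 ≡ 968 (mod 991)
144^16 ≡ 968^2 = 937024 ≡ 529 (mod 991)
144^32 ≡ 529^2 = 279841 ≡ 379 (mod 991)
144^64 ≡ 379^2 = 143641 ≡ 937 (mod 991)
144^128 ≡ 937^2 = 877969 ≡ 934 (mod 991)
144^185 = 144^128 · 144^32 · 144^16 · 144^8 · 144^1 ≡ 934 · 379 · 529 · 968 · 144 (mod 991).
Accumulate the product:
934 · 379 = 353986 ≡ 199
199 · 529 = 105271 ≡ 225
225 · 968 = 217800 ≡ 771
771 · 144 = 111024 ≡ 32

32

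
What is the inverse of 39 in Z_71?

51

71 = 1·39 + 32
39 = 1·32 + 7
32 = 4·7 + 4
7 = 1·4 + 3
4 = 1·3 + 1
3 = 3·1 + 0
gcd(39, 71) = 1, so the inverse exists.
Back-substitute for 1:
1 = 1·4 − 1·3
  = −1·7 + 2·4
  = 2·32 − 9·7
  = −9·39 + 11·32
  = 11·71 − 20·39
So 39⁻¹ ≡ −20 ≡ 51 (mod 71).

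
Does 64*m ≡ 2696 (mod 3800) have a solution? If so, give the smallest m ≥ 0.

gcd(64, 3800) = 8, and 8 | 2696, so solutions exist.
Divide through by 8: 8*m = 337 (mod 475).
8⁻¹ ≡ 297 (mod 475).
m ≡ 297*337 ≡ 339 (mod 475).
The smallest non-negative solution is m = 339.

339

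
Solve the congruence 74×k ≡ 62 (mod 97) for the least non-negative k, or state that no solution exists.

69

gcd(74, 97) = 1, so a unique solution mod 97 exists.
74⁻¹ ≡ 59 (mod 97).
k ≡ 59×62 ≡ 69 (mod 97).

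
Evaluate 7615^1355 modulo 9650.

Compute successive squares:
1355 in binary is 10101001011, i.e. 1355 = 1024 + 256 + 64 + 8 + 2 + 1.
7615^1 ≡ 7615 (mod 9650)
7615^2 ≡ 7615^2 = 57988225 ≡ 1375 (mod 9650)
7615^4 ≡ 1375^2 = 1890625 ≡ 8875 (mod 9650)
7615^8 ≡ 8875^2 = 78765625 ≡ 2325 (mod 9650)
7615^16 ≡ 2325^2 = 5405625 ≡ 1625 (mod 9650)
7615^32 ≡ 1625^2 = 2640625 ≡ 6175 (mod 9650)
7615^64 ≡ 6175^2 = 38130625 ≡ 3475 (mod 9650)
7615^128 ≡ 3475^2 = 12075625 ≡ 3475 (mod 9650)
7615^256 ≡ 3475^2 = 12075625 ≡ 3475 (mod 9650)
7615^512 ≡ 3475^2 = 12075625 ≡ 3475 (mod 9650)
7615^1024 ≡ 3475^2 = 12075625 ≡ 3475 (mod 9650)
7615^1355 = 7615^1024 * 7615^256 * 7615^64 * 7615^8 * 7615^2 * 7615^1 ≡ 3475 * 3475 * 3475 * 2325 * 1375 * 7615 (mod 9650).
Accumulate the product:
3475 * 3475 = 12075625 ≡ 3475
3475 * 3475 = 12075625 ≡ 3475
3475 * 2325 = 8079375 ≡ 2325
2325 * 1375 = 3196875 ≡ 2725
2725 * 7615 = 20750875 ≡ 3375

3375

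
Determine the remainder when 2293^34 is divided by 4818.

295

Compute successive squares:
2293^1 ≡ 2293 (mod 4818)
2293^2 ≡ 2293^2 = 5257849 ≡ 1411 (mod 4818)
2293^4 ≡ 1411^2 = 1990921 ≡ 1087 (mod 4818)
2293^8 ≡ 1087^2 = 1181569 ≡ 1159 (mod 4818)
2293^16 ≡ 1159^2 = 1343281 ≡ 3877 (mod 4818)
2293^32 ≡ 3877^2 = 15031129 ≡ 3787 (mod 4818)
2293^34 = 2293^32 × 2293^2 ≡ 3787 × 1411 (mod 4818).
3787 × 1411 = 5343457 ≡ 295 (mod 4818).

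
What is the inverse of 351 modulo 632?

623

Apply the Euclidean algorithm and back-substitute:
632 = 1×351 + 281
351 = 1×281 + 70
281 = 4×70 + 1
70 = 70×1 + 0
gcd(351, 632) = 1, so the inverse exists.
Bézout: 1 = 5×632 − 9×351.
So 351⁻¹ ≡ −9 ≡ 623 (mod 632).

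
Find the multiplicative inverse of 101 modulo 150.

101

150 = 1*101 + 49
101 = 2*49 + 3
49 = 16*3 + 1
3 = 3*1 + 0
gcd(101, 150) = 1, so the inverse exists.
Back-substitute for 1:
1 = 1*49 − 16*3
  = −16*101 + 33*49
  = 33*150 − 49*101
So 101⁻¹ ≡ −49 ≡ 101 (mod 150).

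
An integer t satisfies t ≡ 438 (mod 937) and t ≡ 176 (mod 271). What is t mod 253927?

937⁻¹ mod 271: 937·212 ≡ 1 (mod 271), so 937⁻¹ ≡ 212.
t = 438 + 937·((176 − 438)·212 mod 271) = 438 + 937·11 = 10745.

10745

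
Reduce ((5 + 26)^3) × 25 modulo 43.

5 + 26 = 31
(31)^3 ≡ 35 (mod 43)
35 × 25 = 875 ≡ 15 (mod 43)

15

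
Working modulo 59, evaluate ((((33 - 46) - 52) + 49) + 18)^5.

32

33 - 46 = -13 ≡ 46 (mod 59)
46 - 52 = -6 ≡ 53 (mod 59)
53 + 49 = 102 ≡ 43 (mod 59)
43 + 18 = 61 ≡ 2 (mod 59)
(2)^5 ≡ 32 (mod 59)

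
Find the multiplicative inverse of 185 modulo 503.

By the extended Euclidean algorithm:
503 = 2*185 + 133
185 = 1*133 + 52
133 = 2*52 + 29
52 = 1*29 + 23
29 = 1*23 + 6
23 = 3*6 + 5
6 = 1*5 + 1
5 = 5*1 + 0
gcd(185, 503) = 1, so the inverse exists.
Back-substitute for 1:
1 = 1*6 − 1*5
  = −1*23 + 4*6
  = 4*29 − 5*23
  = −5*52 + 9*29
  = 9*133 − 23*52
  = −23*185 + 32*133
  = 32*503 − 87*185
So 185⁻¹ ≡ −87 ≡ 416 (mod 503).

416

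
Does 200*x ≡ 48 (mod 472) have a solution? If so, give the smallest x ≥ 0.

gcd(200, 472) = 8, and 8 | 48, so solutions exist.
Divide through by 8: 25*x ≡ 6 (mod 59).
25⁻¹ ≡ 26 (mod 59).
x ≡ 26*6 ≡ 38 (mod 59).
The smallest non-negative solution is x = 38.

38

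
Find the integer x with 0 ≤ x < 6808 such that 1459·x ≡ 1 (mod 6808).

3411

6808 = 4×1459 + 972
1459 = 1×972 + 487
972 = 1×487 + 485
487 = 1×485 + 2
485 = 242×2 + 1
2 = 2×1 + 0
gcd(1459, 6808) = 1, so the inverse exists.
Back-substitute for 1:
1 = 1×485 − 242×2
  = −242×487 + 243×485
  = 243×972 − 485×487
  = −485×1459 + 728×972
  = 728×6808 − 3397×1459
So 1459⁻¹ ≡ −3397 ≡ 3411 (mod 6808).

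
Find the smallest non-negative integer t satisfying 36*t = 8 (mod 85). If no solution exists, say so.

gcd(36, 85) = 1, so a unique solution mod 85 exists.
36⁻¹ ≡ 26 (mod 85).
t ≡ 26*8 ≡ 38 (mod 85).

38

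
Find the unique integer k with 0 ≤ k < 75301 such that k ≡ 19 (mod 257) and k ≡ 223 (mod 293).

257⁻¹ mod 293: 257×236 ≡ 1 (mod 293), so 257⁻¹ ≡ 236.
k = 19 + 257×((223 − 19)×236 mod 293) = 19 + 257×92 = 23663.

23663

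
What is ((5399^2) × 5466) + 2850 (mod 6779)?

474

(5399)^2 ≡ 6280 (mod 6779)
6280 × 5466 = 34326480 ≡ 4403 (mod 6779)
4403 + 2850 = 7253 ≡ 474 (mod 6779)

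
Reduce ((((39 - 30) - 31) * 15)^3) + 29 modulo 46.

23

39 - 30 = 9
9 - 31 = -22 ≡ 24 (mod 46)
24 * 15 = 360 ≡ 38 (mod 46)
(38)^3 ≡ 40 (mod 46)
40 + 29 = 69 ≡ 23 (mod 46)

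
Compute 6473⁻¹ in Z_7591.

6525

By the extended Euclidean algorithm:
7591 = 1×6473 + 1118
6473 = 5×1118 + 883
1118 = 1×883 + 235
883 = 3×235 + 178
235 = 1×178 + 57
178 = 3×57 + 7
57 = 8×7 + 1
7 = 7×1 + 0
gcd(6473, 7591) = 1, so the inverse exists.
Back-substitute for 1:
1 = 1×57 − 8×7
  = −8×178 + 25×57
  = 25×235 − 33×178
  = −33×883 + 124×235
  = 124×1118 − 157×883
  = −157×6473 + 909×1118
  = 909×7591 − 1066×6473
So 6473⁻¹ ≡ −1066 ≡ 6525 (mod 7591).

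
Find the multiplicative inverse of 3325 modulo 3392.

Run the extended Euclidean algorithm:
3392 = 1×3325 + 67
3325 = 49×67 + 42
67 = 1×42 + 25
42 = 1×25 + 17
25 = 1×17 + 8
17 = 2×8 + 1
8 = 8×1 + 0
gcd(3325, 3392) = 1, so the inverse exists.
Back-substitute for 1:
1 = 1×17 − 2×8
  = −2×25 + 3×17
  = 3×42 − 5×25
  = −5×67 + 8×42
  = 8×3325 − 397×67
  = −397×3392 + 405×3325
So 3325⁻¹ ≡ 405 (mod 3392).

405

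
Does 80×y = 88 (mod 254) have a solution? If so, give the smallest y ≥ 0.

gcd(80, 254) = 2, and 2 | 88, so solutions exist.
Divide through by 2: 40×y ≡ 44 (mod 127).
40⁻¹ ≡ 54 (mod 127).
y ≡ 54×44 ≡ 90 (mod 127).
The smallest non-negative solution is y = 90.

90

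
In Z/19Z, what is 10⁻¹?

2

19 = 1×10 + 9
10 = 1×9 + 1
9 = 9×1 + 0
gcd(10, 19) = 1, so the inverse exists.
Bézout: 1 = −1×19 + 2×10.
So 10⁻¹ ≡ 2 (mod 19).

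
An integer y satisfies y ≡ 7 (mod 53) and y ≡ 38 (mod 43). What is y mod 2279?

53⁻¹ mod 43: 53·13 ≡ 1 (mod 43), so 53⁻¹ ≡ 13.
y = 7 + 53·((38 − 7)·13 mod 43) = 7 + 53·16 = 855.
Check: 855 mod 53 = 7, 855 mod 43 = 38. ✓

855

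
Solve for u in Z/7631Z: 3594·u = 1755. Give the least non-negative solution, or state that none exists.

gcd(3594, 7631) = 1, so a unique solution mod 7631 exists.
3594⁻¹ ≡ 6563 (mod 7631).
u ≡ 6563·1755 ≡ 2886 (mod 7631).

2886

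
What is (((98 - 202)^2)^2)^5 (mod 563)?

98 - 202 = -104 ≡ 459 (mod 563)
(459)^2 ≡ 119 (mod 563)
(119)^2 ≡ 86 (mod 563)
(86)^5 ≡ 379 (mod 563)

379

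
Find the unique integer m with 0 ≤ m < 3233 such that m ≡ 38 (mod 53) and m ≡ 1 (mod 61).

3112

53⁻¹ mod 61: 53*38 ≡ 1 (mod 61), so 53⁻¹ ≡ 38.
m = 38 + 53*((1 − 38)*38 mod 61) = 38 + 53*58 = 3112.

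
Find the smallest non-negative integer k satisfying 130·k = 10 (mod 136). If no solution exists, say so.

gcd(130, 136) = 2, and 2 | 10, so solutions exist.
Divide through by 2: 65·k = 5 (mod 68).
65⁻¹ ≡ 45 (mod 68).
k ≡ 45·5 ≡ 21 (mod 68).
The smallest non-negative solution is k = 21.

21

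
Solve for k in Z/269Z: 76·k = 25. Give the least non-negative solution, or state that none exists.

gcd(76, 269) = 1, so a unique solution mod 269 exists.
76⁻¹ ≡ 223 (mod 269).
k ≡ 223·25 ≡ 195 (mod 269).

195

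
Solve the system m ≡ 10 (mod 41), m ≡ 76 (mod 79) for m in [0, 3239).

1814

41⁻¹ mod 79: 41·27 ≡ 1 (mod 79), so 41⁻¹ ≡ 27.
m = 10 + 41·((76 − 10)·27 mod 79) = 10 + 41·44 = 1814.
Check: 1814 mod 41 = 10, 1814 mod 79 = 76. ✓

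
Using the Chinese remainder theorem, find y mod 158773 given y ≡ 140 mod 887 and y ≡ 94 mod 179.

887⁻¹ mod 179: 887×67 ≡ 1 (mod 179), so 887⁻¹ ≡ 67.
y = 140 + 887×((94 − 140)×67 mod 179) = 140 + 887×140 = 124320.

124320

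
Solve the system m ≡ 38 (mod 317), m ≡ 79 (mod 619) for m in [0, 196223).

317⁻¹ mod 619: 317·289 ≡ 1 (mod 619), so 317⁻¹ ≡ 289.
m = 38 + 317·((79 − 38)·289 mod 619) = 38 + 317·88 = 27934.

27934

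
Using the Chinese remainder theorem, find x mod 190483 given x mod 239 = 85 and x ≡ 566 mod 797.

183876

239⁻¹ mod 797: 239×787 ≡ 1 (mod 797), so 239⁻¹ ≡ 787.
x = 85 + 239×((566 − 85)×787 mod 797) = 85 + 239×769 = 183876.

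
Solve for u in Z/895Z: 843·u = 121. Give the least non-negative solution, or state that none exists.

187

gcd(843, 895) = 1, so a unique solution mod 895 exists.
843⁻¹ ≡ 327 (mod 895).
u ≡ 327·121 ≡ 187 (mod 895).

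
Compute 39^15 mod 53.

15 in binary is 1111, i.e. 15 = 8 + 4 + 2 + 1.
39^1 ≡ 39 (mod 53)
39^2 ≡ 39^2 = 1521 ≡ 37 (mod 53)
39^4 ≡ 37^2 = 1369 ≡ 44 (mod 53)
39^8 ≡ 44^2 = 1936 ≡ 28 (mod 53)
39^15 = 39^8 · 39^4 · 39^2 · 39^1 ≡ 28 · 44 · 37 · 39 (mod 53).
Accumulate the product:
28 · 44 = 1232 ≡ 13
13 · 37 = 481 ≡ 4
4 · 39 = 156 ≡ 50

50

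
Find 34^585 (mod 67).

43

Compute successive squares:
585 in binary is 1001001001, i.e. 585 = 512 + 64 + 8 + 1.
34^1 ≡ 34 (mod 67)
34^2 ≡ 34^2 = 1156 ≡ 17 (mod 67)
34^4 ≡ 17^2 = 289 ≡ 21 (mod 67)
34^8 ≡ 21^2 = 441 ≡ 39 (mod 67)
34^16 ≡ 39^2 = 1521 ≡ 47 (mod 67)
34^32 ≡ 47^2 = 2209 ≡ 65 (mod 67)
34^64 ≡ 65^2 = 4225 ≡ 4 (mod 67)
34^128 ≡ 4^2 = 16 (mod 67)
34^256 ≡ 16^2 = 256 ≡ 55 (mod 67)
34^512 ≡ 55^2 = 3025 ≡ 10 (mod 67)
34^585 = 34^512 · 34^64 · 34^8 · 34^1 ≡ 10 · 4 · 39 · 34 (mod 67).
Accumulate the product:
10 · 4 = 40
40 · 39 = 1560 ≡ 19
19 · 34 = 646 ≡ 43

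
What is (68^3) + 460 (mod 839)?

(68)^3 ≡ 646 (mod 839)
646 + 460 = 1106 ≡ 267 (mod 839)

267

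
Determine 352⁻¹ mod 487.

487 = 1×352 + 135
352 = 2×135 + 82
135 = 1×82 + 53
82 = 1×53 + 29
53 = 1×29 + 24
29 = 1×24 + 5
24 = 4×5 + 4
5 = 1×4 + 1
4 = 4×1 + 0
gcd(352, 487) = 1, so the inverse exists.
Back-substitute for 1:
1 = 1×5 − 1×4
  = −1×24 + 5×5
  = 5×29 − 6×24
  = −6×53 + 11×29
  = 11×82 − 17×53
  = −17×135 + 28×82
  = 28×352 − 73×135
  = −73×487 + 101×352
So 352⁻¹ ≡ 101 (mod 487).

101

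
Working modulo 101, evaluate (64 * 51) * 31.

64 * 51 = 3264 ≡ 32 (mod 101)
32 * 31 = 992 ≡ 83 (mod 101)

83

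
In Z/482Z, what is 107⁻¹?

482 = 4*107 + 54
107 = 1*54 + 53
54 = 1*53 + 1
53 = 53*1 + 0
gcd(107, 482) = 1, so the inverse exists.
Back-substitute for 1:
1 = 1*54 − 1*53
  = −1*107 + 2*54
  = 2*482 − 9*107
So 107⁻¹ ≡ −9 ≡ 473 (mod 482).

473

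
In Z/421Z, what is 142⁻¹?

Apply the Euclidean algorithm and back-substitute:
421 = 2×142 + 137
142 = 1×137 + 5
137 = 27×5 + 2
5 = 2×2 + 1
2 = 2×1 + 0
gcd(142, 421) = 1, so the inverse exists.
Back-substitute for 1:
1 = 1×5 − 2×2
  = −2×137 + 55×5
  = 55×142 − 57×137
  = −57×421 + 169×142
So 142⁻¹ ≡ 169 (mod 421).

169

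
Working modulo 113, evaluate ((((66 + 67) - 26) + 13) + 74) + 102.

66 + 67 = 133 ≡ 20 (mod 113)
20 - 26 = -6 ≡ 107 (mod 113)
107 + 13 = 120 ≡ 7 (mod 113)
7 + 74 = 81
81 + 102 = 183 ≡ 70 (mod 113)

70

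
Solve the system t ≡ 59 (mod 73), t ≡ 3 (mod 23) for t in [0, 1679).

73⁻¹ mod 23: 73·6 ≡ 1 (mod 23), so 73⁻¹ ≡ 6.
t = 59 + 73·((3 − 59)·6 mod 23) = 59 + 73·9 = 716.
Check: 716 mod 73 = 59, 716 mod 23 = 3. ✓

716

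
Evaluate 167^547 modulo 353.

By square-and-multiply:
167^1 ≡ 167 (mod 353)
167^2 ≡ 167^2 = 27889 ≡ 2 (mod 353)
167^4 ≡ 2^2 = 4 (mod 353)
167^8 ≡ 4^2 = 16 (mod 353)
167^16 ≡ 16^2 = 256 (mod 353)
167^32 ≡ 256^2 = 65536 ≡ 231 (mod 353)
167^64 ≡ 231^2 = 53361 ≡ 58 (mod 353)
167^128 ≡ 58^2 = 3364 ≡ 187 (mod 353)
167^256 ≡ 187^2 = 34969 ≡ 22 (mod 353)
167^512 ≡ 22^2 = 484 ≡ 131 (mod 353)
167^547 = 167^512 · 167^32 · 167^2 · 167^1 ≡ 131 · 231 · 2 · 167 (mod 353).
Accumulate the product:
131 · 231 = 30261 ≡ 256
256 · 2 = 512 ≡ 159
159 · 167 = 26553 ≡ 78

78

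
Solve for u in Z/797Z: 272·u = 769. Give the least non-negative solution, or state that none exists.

457

gcd(272, 797) = 1, so a unique solution mod 797 exists.
272⁻¹ ≡ 126 (mod 797).
u ≡ 126·769 ≡ 457 (mod 797).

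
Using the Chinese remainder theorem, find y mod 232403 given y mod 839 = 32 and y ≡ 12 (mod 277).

114136

839⁻¹ mod 277: 839*104 ≡ 1 (mod 277), so 839⁻¹ ≡ 104.
y = 32 + 839*((12 − 32)*104 mod 277) = 32 + 839*136 = 114136.
Check: 114136 mod 839 = 32, 114136 mod 277 = 12. ✓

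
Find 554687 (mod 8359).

554687 = 66*8359 + 2993, so 554687 ≡ 2993 (mod 8359).

2993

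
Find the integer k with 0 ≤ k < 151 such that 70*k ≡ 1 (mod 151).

41

By the extended Euclidean algorithm:
151 = 2*70 + 11
70 = 6*11 + 4
11 = 2*4 + 3
4 = 1*3 + 1
3 = 3*1 + 0
gcd(70, 151) = 1, so the inverse exists.
Back-substitute for 1:
1 = 1*4 − 1*3
  = −1*11 + 3*4
  = 3*70 − 19*11
  = −19*151 + 41*70
So 70⁻¹ ≡ 41 (mod 151).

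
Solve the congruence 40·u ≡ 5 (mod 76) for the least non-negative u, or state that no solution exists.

gcd(40, 76) = 4, and 4 does not divide 5.
So the congruence has no solution.

no solution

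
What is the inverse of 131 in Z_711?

38

711 = 5×131 + 56
131 = 2×56 + 19
56 = 2×19 + 18
19 = 1×18 + 1
18 = 18×1 + 0
gcd(131, 711) = 1, so the inverse exists.
Bézout: 1 = −7×711 + 38×131.
So 131⁻¹ ≡ 38 (mod 711).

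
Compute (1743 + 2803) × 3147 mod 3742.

1743 + 2803 = 4546 ≡ 804 (mod 3742)
804 × 3147 = 2530188 ≡ 596 (mod 3742)

596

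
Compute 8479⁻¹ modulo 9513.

By the extended Euclidean algorithm:
9513 = 1*8479 + 1034
8479 = 8*1034 + 207
1034 = 4*207 + 206
207 = 1*206 + 1
206 = 206*1 + 0
gcd(8479, 9513) = 1, so the inverse exists.
Back-substitute for 1:
1 = 1*207 − 1*206
  = −1*1034 + 5*207
  = 5*8479 − 41*1034
  = −41*9513 + 46*8479
So 8479⁻¹ ≡ 46 (mod 9513).

46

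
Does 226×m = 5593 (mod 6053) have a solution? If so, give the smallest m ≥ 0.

gcd(226, 6053) = 1, so a unique solution mod 6053 exists.
226⁻¹ ≡ 3830 (mod 6053).
m ≡ 3830×5593 ≡ 5676 (mod 6053).

5676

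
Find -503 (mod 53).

-503 = -10*53 + 27, so -503 ≡ 27 (mod 53).

27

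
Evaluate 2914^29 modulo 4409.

4020

Using repeated squaring:
29 in binary is 11101, i.e. 29 = 16 + 8 + 4 + 1.
2914^1 ≡ 2914 (mod 4409)
2914^2 ≡ 2914^2 = 8491396 ≡ 4071 (mod 4409)
2914^4 ≡ 4071^2 = 16573041 ≡ 4019 (mod 4409)
2914^8 ≡ 4019^2 = 16152361 ≡ 2194 (mod 4409)
2914^16 ≡ 2194^2 = 4813636 ≡ 3417 (mod 4409)
2914^29 = 2914^16 × 2914^8 × 2914^4 × 2914^1 ≡ 3417 × 2194 × 4019 × 2914 (mod 4409).
Accumulate the product:
3417 × 2194 = 7496898 ≡ 1598
1598 × 4019 = 6422362 ≡ 2858
2858 × 2914 = 8328212 ≡ 4020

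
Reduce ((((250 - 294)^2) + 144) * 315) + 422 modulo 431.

250 - 294 = -44 ≡ 387 (mod 431)
(387)^2 ≡ 212 (mod 431)
212 + 144 = 356
356 * 315 = 112140 ≡ 80 (mod 431)
80 + 422 = 502 ≡ 71 (mod 431)

71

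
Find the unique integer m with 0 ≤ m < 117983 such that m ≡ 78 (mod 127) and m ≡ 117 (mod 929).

127⁻¹ mod 929: 127·534 ≡ 1 (mod 929), so 127⁻¹ ≡ 534.
m = 78 + 127·((117 − 78)·534 mod 929) = 78 + 127·388 = 49354.

49354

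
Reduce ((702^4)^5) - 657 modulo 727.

608

(702)^4 ≡ 226 (mod 727)
(226)^5 ≡ 538 (mod 727)
538 - 657 = -119 ≡ 608 (mod 727)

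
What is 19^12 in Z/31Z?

4

Compute successive squares:
12 in binary is 1100, i.e. 12 = 8 + 4.
19^1 ≡ 19 (mod 31)
19^2 ≡ 19^2 = 361 ≡ 20 (mod 31)
19^4 ≡ 20^2 = 400 ≡ 28 (mod 31)
19^8 ≡ 28^2 = 784 ≡ 9 (mod 31)
19^12 = 19^8 * 19^4 ≡ 9 * 28 (mod 31).
9 * 28 = 252 ≡ 4 (mod 31).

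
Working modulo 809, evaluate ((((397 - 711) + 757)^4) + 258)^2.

610

397 - 711 = -314 ≡ 495 (mod 809)
495 + 757 = 1252 ≡ 443 (mod 809)
(443)^4 ≡ 175 (mod 809)
175 + 258 = 433
(433)^2 ≡ 610 (mod 809)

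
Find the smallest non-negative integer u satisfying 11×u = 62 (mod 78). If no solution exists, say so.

gcd(11, 78) = 1, so a unique solution mod 78 exists.
11⁻¹ ≡ 71 (mod 78).
u ≡ 71×62 ≡ 34 (mod 78).

34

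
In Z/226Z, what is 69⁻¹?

Run the extended Euclidean algorithm:
226 = 3×69 + 19
69 = 3×19 + 12
19 = 1×12 + 7
12 = 1×7 + 5
7 = 1×5 + 2
5 = 2×2 + 1
2 = 2×1 + 0
gcd(69, 226) = 1, so the inverse exists.
Back-substitute for 1:
1 = 1×5 − 2×2
  = −2×7 + 3×5
  = 3×12 − 5×7
  = −5×19 + 8×12
  = 8×69 − 29×19
  = −29×226 + 95×69
So 69⁻¹ ≡ 95 (mod 226).

95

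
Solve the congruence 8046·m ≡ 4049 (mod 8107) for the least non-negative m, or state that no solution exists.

gcd(8046, 8107) = 1, so a unique solution mod 8107 exists.
8046⁻¹ ≡ 1329 (mod 8107).
m ≡ 1329·4049 ≡ 6180 (mod 8107).

6180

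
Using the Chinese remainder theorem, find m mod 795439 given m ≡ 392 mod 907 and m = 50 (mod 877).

907⁻¹ mod 877: 907·497 ≡ 1 (mod 877), so 907⁻¹ ≡ 497.
m = 392 + 907·((50 − 392)·497 mod 877) = 392 + 907·164 = 149140.

149140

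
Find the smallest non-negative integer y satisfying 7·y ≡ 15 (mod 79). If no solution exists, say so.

36

gcd(7, 79) = 1, so a unique solution mod 79 exists.
7⁻¹ ≡ 34 (mod 79).
y ≡ 34·15 ≡ 36 (mod 79).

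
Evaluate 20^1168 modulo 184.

By square-and-multiply:
1168 in binary is 10010010000, i.e. 1168 = 1024 + 128 + 16.
20^1 ≡ 20 (mod 184)
20^2 ≡ 20^2 = 400 ≡ 32 (mod 184)
20^4 ≡ 32^2 = 1024 ≡ 104 (mod 184)
20^8 ≡ 104^2 = 10816 ≡ 144 (mod 184)
20^16 ≡ 144^2 = 20736 ≡ 128 (mod 184)
20^32 ≡ 128^2 = 16384 ≡ 8 (mod 184)
20^64 ≡ 8^2 = 64 (mod 184)
20^128 ≡ 64^2 = 4096 ≡ 48 (mod 184)
20^256 ≡ 48^2 = 2304 ≡ 96 (mod 184)
20^512 ≡ 96^2 = 9216 ≡ 16 (mod 184)
20^1024 ≡ 16^2 = 256 ≡ 72 (mod 184)
20^1168 = 20^1024 * 20^128 * 20^16 ≡ 72 * 48 * 128 (mod 184).
Accumulate the product:
72 * 48 = 3456 ≡ 144
144 * 128 = 18432 ≡ 32

32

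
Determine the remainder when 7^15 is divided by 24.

Compute successive squares:
7^1 ≡ 7 (mod 24)
7^2 ≡ 7^2 = 49 ≡ 1 (mod 24)
7^4 ≡ 1^2 = 1 (mod 24)
7^8 ≡ 1^2 = 1 (mod 24)
7^15 = 7^8 * 7^4 * 7^2 * 7^1 ≡ 1 * 1 * 1 * 7 (mod 24).
Accumulate the product:
1 * 1 = 1
1 * 1 = 1
1 * 7 = 7

7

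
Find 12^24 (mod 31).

16

By square-and-multiply:
24 in binary is 11000, i.e. 24 = 16 + 8.
12^1 ≡ 12 (mod 31)
12^2 ≡ 12^2 = 144 ≡ 20 (mod 31)
12^4 ≡ 20^2 = 400 ≡ 28 (mod 31)
12^8 ≡ 28^2 = 784 ≡ 9 (mod 31)
12^16 ≡ 9^2 = 81 ≡ 19 (mod 31)
12^24 = 12^16 × 12^8 ≡ 19 × 9 (mod 31).
19 × 9 = 171 ≡ 16 (mod 31).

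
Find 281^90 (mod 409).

Using repeated squaring:
90 in binary is 1011010, i.e. 90 = 64 + 16 + 8 + 2.
281^1 ≡ 281 (mod 409)
281^2 ≡ 281^2 = 78961 ≡ 24 (mod 409)
281^4 ≡ 24^2 = 576 ≡ 167 (mod 409)
281^8 ≡ 167^2 = 27889 ≡ 77 (mod 409)
281^16 ≡ 77^2 = 5929 ≡ 203 (mod 409)
281^32 ≡ 203^2 = 41209 ≡ 309 (mod 409)
281^64 ≡ 309^2 = 95481 ≡ 184 (mod 409)
281^90 = 281^64 · 281^16 · 281^8 · 281^2 ≡ 184 · 203 · 77 · 24 (mod 409).
Accumulate the product:
184 · 203 = 37352 ≡ 133
133 · 77 = 10241 ≡ 16
16 · 24 = 384

384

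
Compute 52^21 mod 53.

52

By square-and-multiply:
21 in binary is 10101, i.e. 21 = 16 + 4 + 1.
52^1 ≡ 52 (mod 53)
52^2 ≡ 52^2 = 2704 ≡ 1 (mod 53)
52^4 ≡ 1^2 = 1 (mod 53)
52^8 ≡ 1^2 = 1 (mod 53)
52^16 ≡ 1^2 = 1 (mod 53)
52^21 = 52^16 × 52^4 × 52^1 ≡ 1 × 1 × 52 (mod 53).
Accumulate the product:
1 × 1 = 1
1 × 52 = 52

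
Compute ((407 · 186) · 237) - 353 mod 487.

407 · 186 = 75702 ≡ 217 (mod 487)
217 · 237 = 51429 ≡ 294 (mod 487)
294 - 353 = -59 ≡ 428 (mod 487)

428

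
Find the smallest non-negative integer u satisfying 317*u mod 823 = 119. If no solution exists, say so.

gcd(317, 823) = 1, so a unique solution mod 823 exists.
317⁻¹ ≡ 688 (mod 823).
u ≡ 688*119 ≡ 395 (mod 823).

395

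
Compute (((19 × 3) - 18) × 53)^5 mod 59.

19 × 3 = 57
57 - 18 = 39
39 × 53 = 2067 ≡ 2 (mod 59)
(2)^5 ≡ 32 (mod 59)

32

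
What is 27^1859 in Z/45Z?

By square-and-multiply:
27^1 ≡ 27 (mod 45)
27^2 ≡ 27^2 = 729 ≡ 9 (mod 45)
27^4 ≡ 9^2 = 81 ≡ 36 (mod 45)
27^8 ≡ 36^2 = 1296 ≡ 36 (mod 45)
27^16 ≡ 36^2 = 1296 ≡ 36 (mod 45)
27^32 ≡ 36^2 = 1296 ≡ 36 (mod 45)
27^64 ≡ 36^2 = 1296 ≡ 36 (mod 45)
27^128 ≡ 36^2 = 1296 ≡ 36 (mod 45)
27^256 ≡ 36^2 = 1296 ≡ 36 (mod 45)
27^512 ≡ 36^2 = 1296 ≡ 36 (mod 45)
27^1024 ≡ 36^2 = 1296 ≡ 36 (mod 45)
27^1859 = 27^1024 × 27^512 × 27^256 × 27^64 × 27^2 × 27^1 ≡ 36 × 36 × 36 × 36 × 9 × 27 (mod 45).
Accumulate the product:
36 × 36 = 1296 ≡ 36
36 × 36 = 1296 ≡ 36
36 × 36 = 1296 ≡ 36
36 × 9 = 324 ≡ 9
9 × 27 = 243 ≡ 18

18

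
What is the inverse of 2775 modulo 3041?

2618

Apply the Euclidean algorithm and back-substitute:
3041 = 1·2775 + 266
2775 = 10·266 + 115
266 = 2·115 + 36
115 = 3·36 + 7
36 = 5·7 + 1
7 = 7·1 + 0
gcd(2775, 3041) = 1, so the inverse exists.
Back-substitute for 1:
1 = 1·36 − 5·7
  = −5·115 + 16·36
  = 16·266 − 37·115
  = −37·2775 + 386·266
  = 386·3041 − 423·2775
So 2775⁻¹ ≡ −423 ≡ 2618 (mod 3041).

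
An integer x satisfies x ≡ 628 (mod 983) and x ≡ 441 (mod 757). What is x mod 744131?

167738

983⁻¹ mod 757: 983*412 ≡ 1 (mod 757), so 983⁻¹ ≡ 412.
x = 628 + 983*((441 − 628)*412 mod 757) = 628 + 983*170 = 167738.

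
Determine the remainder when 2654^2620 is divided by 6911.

2620 in binary is 101000111100, i.e. 2620 = 2048 + 512 + 32 + 16 + 8 + 4.
2654^1 ≡ 2654 (mod 6911)
2654^2 ≡ 2654^2 = 7043716 ≡ 1407 (mod 6911)
2654^4 ≡ 1407^2 = 1979649 ≡ 3103 (mod 6911)
2654^8 ≡ 3103^2 = 9628609 ≡ 1586 (mod 6911)
2654^16 ≡ 1586^2 = 2515396 ≡ 6703 (mod 6911)
2654^32 ≡ 6703^2 = 44930209 ≡ 1798 (mod 6911)
2654^64 ≡ 1798^2 = 3232804 ≡ 5367 (mod 6911)
2654^128 ≡ 5367^2 = 28804689 ≡ 6552 (mod 6911)
2654^256 ≡ 6552^2 = 42928704 ≡ 4483 (mod 6911)
2654^512 ≡ 4483^2 = 20097289 ≡ 101 (mod 6911)
2654^1024 ≡ 101^2 = 10201 ≡ 3290 (mod 6911)
2654^2048 ≡ 3290^2 = 10824100 ≡ 1474 (mod 6911)
2654^2620 = 2654^2048 × 2654^512 × 2654^32 × 2654^16 × 2654^8 × 2654^4 ≡ 1474 × 101 × 1798 × 6703 × 1586 × 3103 (mod 6911).
Accumulate the product:
1474 × 101 = 148874 ≡ 3743
3743 × 1798 = 6729914 ≡ 5511
5511 × 6703 = 36940233 ≡ 938
938 × 1586 = 1487668 ≡ 1803
1803 × 3103 = 5594709 ≡ 3710

3710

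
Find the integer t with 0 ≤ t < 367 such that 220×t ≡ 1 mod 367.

362

Apply the Euclidean algorithm and back-substitute:
367 = 1×220 + 147
220 = 1×147 + 73
147 = 2×73 + 1
73 = 73×1 + 0
gcd(220, 367) = 1, so the inverse exists.
Back-substitute for 1:
1 = 1×147 − 2×73
  = −2×220 + 3×147
  = 3×367 − 5×220
So 220⁻¹ ≡ −5 ≡ 362 (mod 367).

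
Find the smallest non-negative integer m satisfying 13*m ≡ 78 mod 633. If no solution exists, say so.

gcd(13, 633) = 1, so a unique solution mod 633 exists.
13⁻¹ ≡ 487 (mod 633).
m ≡ 487*78 ≡ 6 (mod 633).

6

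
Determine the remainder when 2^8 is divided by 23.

3

2^1 ≡ 2 (mod 23)
2^2 ≡ 2^2 = 4 (mod 23)
2^4 ≡ 4^2 = 16 (mod 23)
2^8 ≡ 16^2 = 256 ≡ 3 (mod 23)
So 2^8 ≡ 3 (mod 23).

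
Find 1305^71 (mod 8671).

5104

1305^1 ≡ 1305 (mod 8671)
1305^2 ≡ 1305^2 = 1703025 ≡ 3509 (mod 8671)
1305^4 ≡ 3509^2 = 12313081 ≡ 261 (mod 8671)
1305^8 ≡ 261^2 = 68121 ≡ 7424 (mod 8671)
1305^16 ≡ 7424^2 = 55115776 ≡ 2900 (mod 8671)
1305^32 ≡ 2900^2 = 8410000 ≡ 7801 (mod 8671)
1305^64 ≡ 7801^2 = 60855601 ≡ 2523 (mod 8671)
1305^71 = 1305^64 × 1305^4 × 1305^2 × 1305^1 ≡ 2523 × 261 × 3509 × 1305 (mod 8671).
Accumulate the product:
2523 × 261 = 658503 ≡ 8178
8178 × 3509 = 28696602 ≡ 4263
4263 × 1305 = 5563215 ≡ 5104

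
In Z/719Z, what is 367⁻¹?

719 = 1·367 + 352
367 = 1·352 + 15
352 = 23·15 + 7
15 = 2·7 + 1
7 = 7·1 + 0
gcd(367, 719) = 1, so the inverse exists.
Bézout: 1 = −49·719 + 96·367.
So 367⁻¹ ≡ 96 (mod 719).

96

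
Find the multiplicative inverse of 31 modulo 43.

Apply the Euclidean algorithm and back-substitute:
43 = 1*31 + 12
31 = 2*12 + 7
12 = 1*7 + 5
7 = 1*5 + 2
5 = 2*2 + 1
2 = 2*1 + 0
gcd(31, 43) = 1, so the inverse exists.
Bézout: 1 = 13*43 − 18*31.
So 31⁻¹ ≡ −18 ≡ 25 (mod 43).

25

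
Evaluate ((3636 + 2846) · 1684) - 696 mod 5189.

3636 + 2846 = 6482 ≡ 1293 (mod 5189)
1293 · 1684 = 2177412 ≡ 3221 (mod 5189)
3221 - 696 = 2525

2525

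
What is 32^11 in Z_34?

26

11 in binary is 1011, i.e. 11 = 8 + 2 + 1.
32^1 ≡ 32 (mod 34)
32^2 ≡ 32^2 = 1024 ≡ 4 (mod 34)
32^4 ≡ 4^2 = 16 (mod 34)
32^8 ≡ 16^2 = 256 ≡ 18 (mod 34)
32^11 = 32^8 * 32^2 * 32^1 ≡ 18 * 4 * 32 (mod 34).
Accumulate the product:
18 * 4 = 72 ≡ 4
4 * 32 = 128 ≡ 26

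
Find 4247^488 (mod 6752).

3809

488 in binary is 111101000, i.e. 488 = 256 + 128 + 64 + 32 + 8.
4247^1 ≡ 4247 (mod 6752)
4247^2 ≡ 4247^2 = 18037009 ≡ 2417 (mod 6752)
4247^4 ≡ 2417^2 = 5841889 ≡ 1409 (mod 6752)
4247^8 ≡ 1409^2 = 1985281 ≡ 193 (mod 6752)
4247^16 ≡ 193^2 = 37249 ≡ 3489 (mod 6752)
4247^32 ≡ 3489^2 = 12173121 ≡ 6017 (mod 6752)
4247^64 ≡ 6017^2 = 36204289 ≡ 65 (mod 6752)
4247^128 ≡ 65^2 = 4225 (mod 6752)
4247^256 ≡ 4225^2 = 17850625 ≡ 5089 (mod 6752)
4247^488 = 4247^256 * 4247^128 * 4247^64 * 4247^32 * 4247^8 ≡ 5089 * 4225 * 65 * 6017 * 193 (mod 6752).
Accumulate the product:
5089 * 4225 = 21501025 ≡ 2657
2657 * 65 = 172705 ≡ 3905
3905 * 6017 = 23496385 ≡ 6177
6177 * 193 = 1192161 ≡ 3809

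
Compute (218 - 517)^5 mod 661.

218 - 517 = -299 ≡ 362 (mod 661)
(362)^5 ≡ 121 (mod 661)

121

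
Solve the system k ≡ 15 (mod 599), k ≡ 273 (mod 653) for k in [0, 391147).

214457

599⁻¹ mod 653: 599*133 ≡ 1 (mod 653), so 599⁻¹ ≡ 133.
k = 15 + 599*((273 − 15)*133 mod 653) = 15 + 599*358 = 214457.
Check: 214457 mod 599 = 15, 214457 mod 653 = 273. ✓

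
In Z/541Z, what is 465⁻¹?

541 = 1*465 + 76
465 = 6*76 + 9
76 = 8*9 + 4
9 = 2*4 + 1
4 = 4*1 + 0
gcd(465, 541) = 1, so the inverse exists.
Bézout: 1 = −104*541 + 121*465.
So 465⁻¹ ≡ 121 (mod 541).

121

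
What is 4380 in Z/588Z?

4380 = 7×588 + 264, so 4380 ≡ 264 (mod 588).

264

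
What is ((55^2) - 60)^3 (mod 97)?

20

(55)^2 ≡ 18 (mod 97)
18 - 60 = -42 ≡ 55 (mod 97)
(55)^3 ≡ 20 (mod 97)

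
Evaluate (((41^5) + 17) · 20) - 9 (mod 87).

20

(41)^5 ≡ 41 (mod 87)
41 + 17 = 58
58 · 20 = 1160 ≡ 29 (mod 87)
29 - 9 = 20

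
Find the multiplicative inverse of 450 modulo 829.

Apply the Euclidean algorithm and back-substitute:
829 = 1×450 + 379
450 = 1×379 + 71
379 = 5×71 + 24
71 = 2×24 + 23
24 = 1×23 + 1
23 = 23×1 + 0
gcd(450, 829) = 1, so the inverse exists.
Back-substitute for 1:
1 = 1×24 − 1×23
  = −1×71 + 3×24
  = 3×379 − 16×71
  = −16×450 + 19×379
  = 19×829 − 35×450
So 450⁻¹ ≡ −35 ≡ 794 (mod 829).

794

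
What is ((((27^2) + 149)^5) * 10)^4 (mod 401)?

(27)^2 ≡ 328 (mod 401)
328 + 149 = 477 ≡ 76 (mod 401)
(76)^5 ≡ 371 (mod 401)
371 * 10 = 3710 ≡ 101 (mod 401)
(101)^4 ≡ 99 (mod 401)

99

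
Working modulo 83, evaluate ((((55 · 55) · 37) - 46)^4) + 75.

36

55 · 55 = 3025 ≡ 37 (mod 83)
37 · 37 = 1369 ≡ 41 (mod 83)
41 - 46 = -5 ≡ 78 (mod 83)
(78)^4 ≡ 44 (mod 83)
44 + 75 = 119 ≡ 36 (mod 83)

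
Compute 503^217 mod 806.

217 in binary is 11011001, i.e. 217 = 128 + 64 + 16 + 8 + 1.
503^1 ≡ 503 (mod 806)
503^2 ≡ 503^2 = 253009 ≡ 731 (mod 806)
503^4 ≡ 731^2 = 534361 ≡ 789 (mod 806)
503^8 ≡ 789^2 = 622521 ≡ 289 (mod 806)
503^16 ≡ 289^2 = 83521 ≡ 503 (mod 806)
503^32 ≡ 503^2 = 253009 ≡ 731 (mod 806)
503^64 ≡ 731^2 = 534361 ≡ 789 (mod 806)
503^128 ≡ 789^2 = 622521 ≡ 289 (mod 806)
503^217 = 503^128 · 503^64 · 503^16 · 503^8 · 503^1 ≡ 289 · 789 · 503 · 289 · 503 (mod 806).
Accumulate the product:
289 · 789 = 228021 ≡ 729
729 · 503 = 366687 ≡ 763
763 · 289 = 220507 ≡ 469
469 · 503 = 235907 ≡ 555

555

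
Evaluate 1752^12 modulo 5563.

3329

Using repeated squaring:
12 in binary is 1100, i.e. 12 = 8 + 4.
1752^1 ≡ 1752 (mod 5563)
1752^2 ≡ 1752^2 = 3069504 ≡ 4291 (mod 5563)
1752^4 ≡ 4291^2 = 18412681 ≡ 4714 (mod 5563)
1752^8 ≡ 4714^2 = 22221796 ≡ 3174 (mod 5563)
1752^12 = 1752^8 · 1752^4 ≡ 3174 · 4714 (mod 5563).
3174 · 4714 = 14962236 ≡ 3329 (mod 5563).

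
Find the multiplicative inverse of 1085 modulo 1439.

313

Run the extended Euclidean algorithm:
1439 = 1×1085 + 354
1085 = 3×354 + 23
354 = 15×23 + 9
23 = 2×9 + 5
9 = 1×5 + 4
5 = 1×4 + 1
4 = 4×1 + 0
gcd(1085, 1439) = 1, so the inverse exists.
Bézout: 1 = −236×1439 + 313×1085.
So 1085⁻¹ ≡ 313 (mod 1439).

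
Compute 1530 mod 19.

10

1530 = 80·19 + 10, so 1530 ≡ 10 (mod 19).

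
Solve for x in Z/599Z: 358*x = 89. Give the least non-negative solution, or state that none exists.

gcd(358, 599) = 1, so a unique solution mod 599 exists.
358⁻¹ ≡ 256 (mod 599).
x ≡ 256*89 ≡ 22 (mod 599).

22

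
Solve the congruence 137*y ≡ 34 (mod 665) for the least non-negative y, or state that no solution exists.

gcd(137, 665) = 1, so a unique solution mod 665 exists.
137⁻¹ ≡ 233 (mod 665).
y ≡ 233*34 ≡ 607 (mod 665).

607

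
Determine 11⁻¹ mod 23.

23 = 2·11 + 1
11 = 11·1 + 0
gcd(11, 23) = 1, so the inverse exists.
Back-substitute for 1:
1 = 1·23 − 2·11
So 11⁻¹ ≡ −2 ≡ 21 (mod 23).

21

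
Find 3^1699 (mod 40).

27

Compute successive squares:
1699 in binary is 11010100011, i.e. 1699 = 1024 + 512 + 128 + 32 + 2 + 1.
3^1 ≡ 3 (mod 40)
3^2 ≡ 3^2 = 9 (mod 40)
3^4 ≡ 9^2 = 81 ≡ 1 (mod 40)
3^8 ≡ 1^2 = 1 (mod 40)
3^16 ≡ 1^2 = 1 (mod 40)
3^32 ≡ 1^2 = 1 (mod 40)
3^64 ≡ 1^2 = 1 (mod 40)
3^128 ≡ 1^2 = 1 (mod 40)
3^256 ≡ 1^2 = 1 (mod 40)
3^512 ≡ 1^2 = 1 (mod 40)
3^1024 ≡ 1^2 = 1 (mod 40)
3^1699 = 3^1024 * 3^512 * 3^128 * 3^32 * 3^2 * 3^1 ≡ 1 * 1 * 1 * 1 * 9 * 3 (mod 40).
Accumulate the product:
1 * 1 = 1
1 * 1 = 1
1 * 1 = 1
1 * 9 = 9
9 * 3 = 27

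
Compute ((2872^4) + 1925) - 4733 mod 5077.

2381

(2872)^4 ≡ 112 (mod 5077)
112 + 1925 = 2037
2037 - 4733 = -2696 ≡ 2381 (mod 5077)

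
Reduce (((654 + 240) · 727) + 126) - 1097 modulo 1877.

1402

654 + 240 = 894
894 · 727 = 649938 ≡ 496 (mod 1877)
496 + 126 = 622
622 - 1097 = -475 ≡ 1402 (mod 1877)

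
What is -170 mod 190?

-170 = -1·190 + 20, so -170 ≡ 20 (mod 190).

20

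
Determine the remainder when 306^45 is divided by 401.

By square-and-multiply:
45 in binary is 101101, i.e. 45 = 32 + 8 + 4 + 1.
306^1 ≡ 306 (mod 401)
306^2 ≡ 306^2 = 93636 ≡ 203 (mod 401)
306^4 ≡ 203^2 = 41209 ≡ 307 (mod 401)
306^8 ≡ 307^2 = 94249 ≡ 14 (mod 401)
306^16 ≡ 14^2 = 196 (mod 401)
306^32 ≡ 196^2 = 38416 ≡ 321 (mod 401)
306^45 = 306^32 × 306^8 × 306^4 × 306^1 ≡ 321 × 14 × 307 × 306 (mod 401).
Accumulate the product:
321 × 14 = 4494 ≡ 83
83 × 307 = 25481 ≡ 218
218 × 306 = 66708 ≡ 142

142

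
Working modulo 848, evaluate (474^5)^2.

(474)^5 ≡ 128 (mod 848)
(128)^2 ≡ 272 (mod 848)

272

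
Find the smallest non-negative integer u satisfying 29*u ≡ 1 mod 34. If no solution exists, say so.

27

gcd(29, 34) = 1, so a unique solution mod 34 exists.
29⁻¹ ≡ 27 (mod 34).
u ≡ 27*1 ≡ 27 (mod 34).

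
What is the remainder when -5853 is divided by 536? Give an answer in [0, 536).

43

-5853 = -11·536 + 43, so -5853 ≡ 43 (mod 536).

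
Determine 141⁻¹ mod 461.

376

461 = 3·141 + 38
141 = 3·38 + 27
38 = 1·27 + 11
27 = 2·11 + 5
11 = 2·5 + 1
5 = 5·1 + 0
gcd(141, 461) = 1, so the inverse exists.
Back-substitute for 1:
1 = 1·11 − 2·5
  = −2·27 + 5·11
  = 5·38 − 7·27
  = −7·141 + 26·38
  = 26·461 − 85·141
So 141⁻¹ ≡ −85 ≡ 376 (mod 461).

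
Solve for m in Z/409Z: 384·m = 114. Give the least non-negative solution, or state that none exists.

339

gcd(384, 409) = 1, so a unique solution mod 409 exists.
384⁻¹ ≡ 229 (mod 409).
m ≡ 229·114 ≡ 339 (mod 409).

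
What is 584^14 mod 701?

638

Compute successive squares:
14 in binary is 1110, i.e. 14 = 8 + 4 + 2.
584^1 ≡ 584 (mod 701)
584^2 ≡ 584^2 = 341056 ≡ 370 (mod 701)
584^4 ≡ 370^2 = 136900 ≡ 205 (mod 701)
584^8 ≡ 205^2 = 42025 ≡ 666 (mod 701)
584^14 = 584^8 * 584^4 * 584^2 ≡ 666 * 205 * 370 (mod 701).
Accumulate the product:
666 * 205 = 136530 ≡ 536
536 * 370 = 198320 ≡ 638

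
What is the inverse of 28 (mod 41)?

22

Run the extended Euclidean algorithm:
41 = 1*28 + 13
28 = 2*13 + 2
13 = 6*2 + 1
2 = 2*1 + 0
gcd(28, 41) = 1, so the inverse exists.
Back-substitute for 1:
1 = 1*13 − 6*2
  = −6*28 + 13*13
  = 13*41 − 19*28
So 28⁻¹ ≡ −19 ≡ 22 (mod 41).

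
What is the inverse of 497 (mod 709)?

204

Run the extended Euclidean algorithm:
709 = 1*497 + 212
497 = 2*212 + 73
212 = 2*73 + 66
73 = 1*66 + 7
66 = 9*7 + 3
7 = 2*3 + 1
3 = 3*1 + 0
gcd(497, 709) = 1, so the inverse exists.
Back-substitute for 1:
1 = 1*7 − 2*3
  = −2*66 + 19*7
  = 19*73 − 21*66
  = −21*212 + 61*73
  = 61*497 − 143*212
  = −143*709 + 204*497
So 497⁻¹ ≡ 204 (mod 709).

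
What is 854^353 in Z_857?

Compute successive squares:
353 in binary is 101100001, i.e. 353 = 256 + 64 + 32 + 1.
854^1 ≡ 854 (mod 857)
854^2 ≡ 854^2 = 729316 ≡ 9 (mod 857)
854^4 ≡ 9^2 = 81 (mod 857)
854^8 ≡ 81^2 = 6561 ≡ 562 (mod 857)
854^16 ≡ 562^2 = 315844 ≡ 468 (mod 857)
854^32 ≡ 468^2 = 219024 ≡ 489 (mod 857)
854^64 ≡ 489^2 = 239121 ≡ 18 (mod 857)
854^128 ≡ 18^2 = 324 (mod 857)
854^256 ≡ 324^2 = 104976 ≡ 422 (mod 857)
854^353 = 854^256 · 854^64 · 854^32 · 854^1 ≡ 422 · 18 · 489 · 854 (mod 857).
Accumulate the product:
422 · 18 = 7596 ≡ 740
740 · 489 = 361860 ≡ 206
206 · 854 = 175924 ≡ 239

239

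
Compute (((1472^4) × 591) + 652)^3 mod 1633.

(1472)^4 ≡ 391 (mod 1633)
391 × 591 = 231081 ≡ 828 (mod 1633)
828 + 652 = 1480
(1480)^3 ≡ 1225 (mod 1633)

1225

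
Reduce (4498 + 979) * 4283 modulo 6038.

361

4498 + 979 = 5477
5477 * 4283 = 23457991 ≡ 361 (mod 6038)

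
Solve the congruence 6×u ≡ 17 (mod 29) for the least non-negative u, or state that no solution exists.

gcd(6, 29) = 1, so a unique solution mod 29 exists.
6⁻¹ ≡ 5 (mod 29).
u ≡ 5×17 ≡ 27 (mod 29).

27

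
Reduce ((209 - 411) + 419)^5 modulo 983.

289

209 - 411 = -202 ≡ 781 (mod 983)
781 + 419 = 1200 ≡ 217 (mod 983)
(217)^5 ≡ 289 (mod 983)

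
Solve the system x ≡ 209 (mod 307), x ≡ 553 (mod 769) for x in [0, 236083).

138973

307⁻¹ mod 769: 307×511 ≡ 1 (mod 769), so 307⁻¹ ≡ 511.
x = 209 + 307×((553 − 209)×511 mod 769) = 209 + 307×452 = 138973.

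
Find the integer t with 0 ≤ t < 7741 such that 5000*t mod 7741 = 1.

Run the extended Euclidean algorithm:
7741 = 1*5000 + 2741
5000 = 1*2741 + 2259
2741 = 1*2259 + 482
2259 = 4*482 + 331
482 = 1*331 + 151
331 = 2*151 + 29
151 = 5*29 + 6
29 = 4*6 + 5
6 = 1*5 + 1
5 = 5*1 + 0
gcd(5000, 7741) = 1, so the inverse exists.
Back-substitute for 1:
1 = 1*6 − 1*5
  = −1*29 + 5*6
  = 5*151 − 26*29
  = −26*331 + 57*151
  = 57*482 − 83*331
  = −83*2259 + 389*482
  = 389*2741 − 472*2259
  = −472*5000 + 861*2741
  = 861*7741 − 1333*5000
So 5000⁻¹ ≡ −1333 ≡ 6408 (mod 7741).

6408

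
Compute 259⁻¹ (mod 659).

229

659 = 2*259 + 141
259 = 1*141 + 118
141 = 1*118 + 23
118 = 5*23 + 3
23 = 7*3 + 2
3 = 1*2 + 1
2 = 2*1 + 0
gcd(259, 659) = 1, so the inverse exists.
Bézout: 1 = −90*659 + 229*259.
So 259⁻¹ ≡ 229 (mod 659).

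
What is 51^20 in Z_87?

51^1 ≡ 51 (mod 87)
51^2 ≡ 51^2 = 2601 ≡ 78 (mod 87)
51^4 ≡ 78^2 = 6084 ≡ 81 (mod 87)
51^8 ≡ 81^2 = 6561 ≡ 36 (mod 87)
51^16 ≡ 36^2 = 1296 ≡ 78 (mod 87)
51^20 = 51^16 · 51^4 ≡ 78 · 81 (mod 87).
78 · 81 = 6318 ≡ 54 (mod 87).

54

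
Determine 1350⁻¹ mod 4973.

4973 = 3×1350 + 923
1350 = 1×923 + 427
923 = 2×427 + 69
427 = 6×69 + 13
69 = 5×13 + 4
13 = 3×4 + 1
4 = 4×1 + 0
gcd(1350, 4973) = 1, so the inverse exists.
Bézout: 1 = −313×4973 + 1153×1350.
So 1350⁻¹ ≡ 1153 (mod 4973).

1153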